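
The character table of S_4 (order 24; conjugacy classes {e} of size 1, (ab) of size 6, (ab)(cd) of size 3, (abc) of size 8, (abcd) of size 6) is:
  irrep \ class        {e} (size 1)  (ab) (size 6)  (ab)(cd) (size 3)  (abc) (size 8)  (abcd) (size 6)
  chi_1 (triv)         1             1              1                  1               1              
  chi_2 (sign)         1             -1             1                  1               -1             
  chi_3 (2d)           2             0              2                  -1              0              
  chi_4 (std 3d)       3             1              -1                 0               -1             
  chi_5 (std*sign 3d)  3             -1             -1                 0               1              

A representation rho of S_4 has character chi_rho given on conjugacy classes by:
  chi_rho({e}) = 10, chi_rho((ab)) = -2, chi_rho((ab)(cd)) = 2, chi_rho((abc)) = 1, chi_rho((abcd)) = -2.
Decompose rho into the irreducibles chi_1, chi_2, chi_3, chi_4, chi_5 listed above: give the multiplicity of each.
Multiplicities: chi_1: 0, chi_2: 2, chi_3: 1, chi_4: 1, chi_5: 1.

Derivation: Use <chi_rho, chi> = (1/|G|) sum_C |C| * chi_rho(C) * conj(chi(C)) with |G| = 24 for each irreducible chi in the table:
  <chi_rho, chi_1> = (1/24)[1*(10)*conj(1) + 6*(-2)*conj(1) + 3*(2)*conj(1) + 8*(1)*conj(1) + 6*(-2)*conj(1)]
      = (1/24)[(10) + (-12) + (6) + (8) + (-12)] = 0/24 = 0
  <chi_rho, chi_2> = (1/24)[1*(10)*conj(1) + 6*(-2)*conj(-1) + 3*(2)*conj(1) + 8*(1)*conj(1) + 6*(-2)*conj(-1)]
      = (1/24)[(10) + (12) + (6) + (8) + (12)] = 48/24 = 2
  <chi_rho, chi_3> = (1/24)[1*(10)*conj(2) + 6*(-2)*conj(0) + 3*(2)*conj(2) + 8*(1)*conj(-1) + 6*(-2)*conj(0)]
      = (1/24)[(20) + (0) + (12) + (-8) + (0)] = 24/24 = 1
  <chi_rho, chi_4> = (1/24)[1*(10)*conj(3) + 6*(-2)*conj(1) + 3*(2)*conj(-1) + 8*(1)*conj(0) + 6*(-2)*conj(-1)]
      = (1/24)[(30) + (-12) + (-6) + (0) + (12)] = 24/24 = 1
  <chi_rho, chi_5> = (1/24)[1*(10)*conj(3) + 6*(-2)*conj(-1) + 3*(2)*conj(-1) + 8*(1)*conj(0) + 6*(-2)*conj(1)]
      = (1/24)[(30) + (12) + (-6) + (0) + (-12)] = 24/24 = 1
Dimension check: dim(rho) = sum (mult * dim) = 0*1 + 2*1 + 1*2 + 1*3 + 1*3 = 10 = chi_rho(e) = 10.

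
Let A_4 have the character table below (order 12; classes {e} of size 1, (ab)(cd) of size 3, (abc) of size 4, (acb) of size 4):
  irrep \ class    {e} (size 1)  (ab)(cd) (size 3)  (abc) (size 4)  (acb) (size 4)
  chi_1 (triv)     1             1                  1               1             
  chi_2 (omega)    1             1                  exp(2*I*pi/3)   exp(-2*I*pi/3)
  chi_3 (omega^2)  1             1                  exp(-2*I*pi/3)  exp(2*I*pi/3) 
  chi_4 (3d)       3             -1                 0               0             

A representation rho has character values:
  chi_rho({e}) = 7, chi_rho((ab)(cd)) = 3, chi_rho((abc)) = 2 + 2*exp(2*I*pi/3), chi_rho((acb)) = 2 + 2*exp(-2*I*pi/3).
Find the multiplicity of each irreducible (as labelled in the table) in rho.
Multiplicities: chi_1: 2, chi_2: 2, chi_3: 0, chi_4: 1.

Solution. Use <chi_rho, chi> = (1/|G|) sum_C |C| * chi_rho(C) * conj(chi(C)) with |G| = 12 for each irreducible chi in the table:
  <chi_rho, chi_1> = (1/12)[1*(7)*conj(1) + 3*(3)*conj(1) + 4*(2 + 2*exp(2*I*pi/3))*conj(1) + 4*(2 + 2*exp(-2*I*pi/3))*conj(1)]
      = (1/12)[(7) + (9) + (8 + 8*exp(2*I*pi/3)) + (8 + 8*exp(-2*I*pi/3))] = 24/12 = 2
  <chi_rho, chi_2> = (1/12)[1*(7)*conj(1) + 3*(3)*conj(1) + 4*(2 + 2*exp(2*I*pi/3))*conj(exp(2*I*pi/3)) + 4*(2 + 2*exp(-2*I*pi/3))*conj(exp(-2*I*pi/3))]
      = (1/12)[(7) + (9) + (8 + 8*exp(-2*I*pi/3)) + (8 + 8*exp(2*I*pi/3))] = 24/12 = 2
  <chi_rho, chi_3> = (1/12)[1*(7)*conj(1) + 3*(3)*conj(1) + 4*(2 + 2*exp(2*I*pi/3))*conj(exp(-2*I*pi/3)) + 4*(2 + 2*exp(-2*I*pi/3))*conj(exp(2*I*pi/3))]
      = (1/12)[(7) + (9) + (-8) + (-8)] = 0/12 = 0
  <chi_rho, chi_4> = (1/12)[1*(7)*conj(3) + 3*(3)*conj(-1) + 4*(2 + 2*exp(2*I*pi/3))*conj(0) + 4*(2 + 2*exp(-2*I*pi/3))*conj(0)]
      = (1/12)[(21) + (-9) + (0) + (0)] = 12/12 = 1
(Exp terms are combined using exp(i*s)*conj(exp(i*t)) = exp(i*(s-t)), and sums of them are collapsed using the identity that for every m > 1 the m distinct m-th roots of unity sum to 0, e.g. 1 + exp(2*I*pi/3) + exp(-2*I*pi/3) = 0.)
Dimension check: dim(rho) = sum (mult * dim) = 2*1 + 2*1 + 0*1 + 1*3 = 7 = chi_rho(e) = 7.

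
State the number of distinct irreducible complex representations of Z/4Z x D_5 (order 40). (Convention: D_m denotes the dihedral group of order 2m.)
16

Why: The number of irreducible complex representations of a finite group equals its number of conjugacy classes. For a direct product, #classes(G x H) = #classes(G) * #classes(H). Z/4Z has 4 classes (abelian), D_5 has 4 classes, so 4 * 4 = 16, so Z/4Z x D_5 (order 40) has exactly 16 irreducible complex representations.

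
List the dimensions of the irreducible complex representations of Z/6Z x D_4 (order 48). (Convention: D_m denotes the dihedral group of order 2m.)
Dimensions: 1, 1, 1, 1, 1, 1, 1, 1, 1, 1, 1, 1, 1, 1, 1, 1, 1, 1, 1, 1, 1, 1, 1, 1, 2, 2, 2, 2, 2, 2

Details: There are 30 irreducibles (= number of conjugacy classes). Their dimensions d_i satisfy sum d_i^2 = |G| = 48: 1 + 1 + 1 + 1 + 1 + 1 + 1 + 1 + 1 + 1 + 1 + 1 + 1 + 1 + 1 + 1 + 1 + 1 + 1 + 1 + 1 + 1 + 1 + 1 + 4 + 4 + 4 + 4 + 4 + 4 = 48. (For the product with Z/6Z: each of the 6 1-dim characters of Z/6Z tensors with each irrep of D_4, giving 6 copies of each D_4-dimension.)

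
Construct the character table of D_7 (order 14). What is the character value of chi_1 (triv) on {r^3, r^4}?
Conjugacy classes: {e} of size 1, {r^1, r^6} of size 2, {r^2, r^5} of size 2, {r^3, r^4} of size 2, {s, sr, ..., sr^6} of size 7.
Character table:
  irrep \ class              {e} (size 1)  {r^1, r^6} (size 2)  {r^2, r^5} (size 2)  {r^3, r^4} (size 2)  {s, sr, ..., sr^6} (size 7)
  chi_1 (triv)               1             1                    1                    1                    1                          
  chi_2 (sign: r->1, s->-1)  1             1                    1                    1                    -1                         
  chi_3 (2d, j=1)            2             2*cos(2*pi/7)        -2*cos(3*pi/7)       -2*cos(pi/7)         0                          
  chi_4 (2d, j=2)            2             -2*cos(3*pi/7)       -2*cos(pi/7)         2*cos(2*pi/7)        0                          
  chi_5 (2d, j=3)            2             -2*cos(pi/7)         2*cos(2*pi/7)        -2*cos(3*pi/7)       0                          

Spot check: chi_1 (triv) on {r^3, r^4} = 1.

Solution. D_7 has order 2*7 = 14 with 5 conjugacy classes, hence 5 irreducibles. Sum of squared dims 1 + 1 + 4 + 4 + 4 = 14 = |G|. Linear characters come from the abelianisation; the 2-dimensional irreps have character r^k -> 2*cos(2*pi*j*k/7), reflections -> 0.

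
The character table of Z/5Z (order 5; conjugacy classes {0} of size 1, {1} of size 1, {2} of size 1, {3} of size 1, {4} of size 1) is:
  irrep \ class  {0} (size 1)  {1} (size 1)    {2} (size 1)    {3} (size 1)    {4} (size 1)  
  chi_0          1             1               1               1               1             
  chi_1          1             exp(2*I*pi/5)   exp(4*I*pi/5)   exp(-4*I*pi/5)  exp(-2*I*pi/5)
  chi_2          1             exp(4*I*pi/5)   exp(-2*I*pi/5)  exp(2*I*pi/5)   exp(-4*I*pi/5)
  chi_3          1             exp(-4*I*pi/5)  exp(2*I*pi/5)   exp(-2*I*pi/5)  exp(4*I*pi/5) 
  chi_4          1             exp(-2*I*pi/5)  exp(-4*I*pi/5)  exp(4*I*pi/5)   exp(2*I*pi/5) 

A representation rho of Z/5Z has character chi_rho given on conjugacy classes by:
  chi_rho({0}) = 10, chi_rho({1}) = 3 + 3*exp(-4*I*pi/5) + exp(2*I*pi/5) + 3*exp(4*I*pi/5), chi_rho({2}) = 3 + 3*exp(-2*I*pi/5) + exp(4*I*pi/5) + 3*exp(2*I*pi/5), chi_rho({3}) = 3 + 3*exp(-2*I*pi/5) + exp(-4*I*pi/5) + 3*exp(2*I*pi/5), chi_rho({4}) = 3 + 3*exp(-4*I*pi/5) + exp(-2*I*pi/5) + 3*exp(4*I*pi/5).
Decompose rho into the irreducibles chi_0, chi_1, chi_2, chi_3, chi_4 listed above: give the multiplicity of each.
Multiplicities: chi_0: 3, chi_1: 1, chi_2: 3, chi_3: 3, chi_4: 0.

Working: Use <chi_rho, chi> = (1/|G|) sum_C |C| * chi_rho(C) * conj(chi(C)) with |G| = 5 for each irreducible chi in the table:
  <chi_rho, chi_0> = (1/5)[1*(10)*conj(1) + 1*(3 + 3*exp(-4*I*pi/5) + exp(2*I*pi/5) + 3*exp(4*I*pi/5))*conj(1) + 1*(3 + 3*exp(-2*I*pi/5) + exp(4*I*pi/5) + 3*exp(2*I*pi/5))*conj(1) + 1*(3 + 3*exp(-2*I*pi/5) + exp(-4*I*pi/5) + 3*exp(2*I*pi/5))*conj(1) + 1*(3 + 3*exp(-4*I*pi/5) + exp(-2*I*pi/5) + 3*exp(4*I*pi/5))*conj(1)]
      = (1/5)[(10) + (3 + 3*exp(-4*I*pi/5) + exp(2*I*pi/5) + 3*exp(4*I*pi/5)) + (3 + 3*exp(-2*I*pi/5) + exp(4*I*pi/5) + 3*exp(2*I*pi/5)) + (3 + 3*exp(-2*I*pi/5) + exp(-4*I*pi/5) + 3*exp(2*I*pi/5)) + (3 + 3*exp(-4*I*pi/5) + exp(-2*I*pi/5) + 3*exp(4*I*pi/5))] = 15/5 = 3
  <chi_rho, chi_1> = (1/5)[1*(10)*conj(1) + 1*(3 + 3*exp(-4*I*pi/5) + exp(2*I*pi/5) + 3*exp(4*I*pi/5))*conj(exp(2*I*pi/5)) + 1*(3 + 3*exp(-2*I*pi/5) + exp(4*I*pi/5) + 3*exp(2*I*pi/5))*conj(exp(4*I*pi/5)) + 1*(3 + 3*exp(-2*I*pi/5) + exp(-4*I*pi/5) + 3*exp(2*I*pi/5))*conj(exp(-4*I*pi/5)) + 1*(3 + 3*exp(-4*I*pi/5) + exp(-2*I*pi/5) + 3*exp(4*I*pi/5))*conj(exp(-2*I*pi/5))]
      = (1/5)[(10) + (1 + 3*exp(-2*I*pi/5) + 3*exp(4*I*pi/5) + 3*exp(2*I*pi/5)) + (1 + 3*exp(-2*I*pi/5) + 3*exp(-4*I*pi/5) + 3*exp(4*I*pi/5)) + (1 + 3*exp(-4*I*pi/5) + 3*exp(4*I*pi/5) + 3*exp(2*I*pi/5)) + (1 + 3*exp(-2*I*pi/5) + 3*exp(-4*I*pi/5) + 3*exp(2*I*pi/5))] = 5/5 = 1
  <chi_rho, chi_2> = (1/5)[1*(10)*conj(1) + 1*(3 + 3*exp(-4*I*pi/5) + exp(2*I*pi/5) + 3*exp(4*I*pi/5))*conj(exp(4*I*pi/5)) + 1*(3 + 3*exp(-2*I*pi/5) + exp(4*I*pi/5) + 3*exp(2*I*pi/5))*conj(exp(-2*I*pi/5)) + 1*(3 + 3*exp(-2*I*pi/5) + exp(-4*I*pi/5) + 3*exp(2*I*pi/5))*conj(exp(2*I*pi/5)) + 1*(3 + 3*exp(-4*I*pi/5) + exp(-2*I*pi/5) + 3*exp(4*I*pi/5))*conj(exp(-4*I*pi/5))]
      = (1/5)[(10) + (3 + 3*exp(-4*I*pi/5) + exp(-2*I*pi/5) + 3*exp(2*I*pi/5)) + (3 + exp(-4*I*pi/5) + 3*exp(4*I*pi/5) + 3*exp(2*I*pi/5)) + (3 + 3*exp(-2*I*pi/5) + 3*exp(-4*I*pi/5) + exp(4*I*pi/5)) + (3 + 3*exp(-2*I*pi/5) + exp(2*I*pi/5) + 3*exp(4*I*pi/5))] = 15/5 = 3
  <chi_rho, chi_3> = (1/5)[1*(10)*conj(1) + 1*(3 + 3*exp(-4*I*pi/5) + exp(2*I*pi/5) + 3*exp(4*I*pi/5))*conj(exp(-4*I*pi/5)) + 1*(3 + 3*exp(-2*I*pi/5) + exp(4*I*pi/5) + 3*exp(2*I*pi/5))*conj(exp(2*I*pi/5)) + 1*(3 + 3*exp(-2*I*pi/5) + exp(-4*I*pi/5) + 3*exp(2*I*pi/5))*conj(exp(-2*I*pi/5)) + 1*(3 + 3*exp(-4*I*pi/5) + exp(-2*I*pi/5) + 3*exp(4*I*pi/5))*conj(exp(4*I*pi/5))]
      = (1/5)[(10) + (3 + 3*exp(-2*I*pi/5) + exp(-4*I*pi/5) + 3*exp(4*I*pi/5)) + (3 + 3*exp(-2*I*pi/5) + 3*exp(-4*I*pi/5) + exp(2*I*pi/5)) + (3 + exp(-2*I*pi/5) + 3*exp(4*I*pi/5) + 3*exp(2*I*pi/5)) + (3 + 3*exp(-4*I*pi/5) + exp(4*I*pi/5) + 3*exp(2*I*pi/5))] = 15/5 = 3
  <chi_rho, chi_4> = (1/5)[1*(10)*conj(1) + 1*(3 + 3*exp(-4*I*pi/5) + exp(2*I*pi/5) + 3*exp(4*I*pi/5))*conj(exp(-2*I*pi/5)) + 1*(3 + 3*exp(-2*I*pi/5) + exp(4*I*pi/5) + 3*exp(2*I*pi/5))*conj(exp(-4*I*pi/5)) + 1*(3 + 3*exp(-2*I*pi/5) + exp(-4*I*pi/5) + 3*exp(2*I*pi/5))*conj(exp(4*I*pi/5)) + 1*(3 + 3*exp(-4*I*pi/5) + exp(-2*I*pi/5) + 3*exp(4*I*pi/5))*conj(exp(2*I*pi/5))]
      = (1/5)[(10) + (3*exp(-2*I*pi/5) + 3*exp(-4*I*pi/5) + exp(4*I*pi/5) + 3*exp(2*I*pi/5)) + (3*exp(-4*I*pi/5) + exp(-2*I*pi/5) + 3*exp(4*I*pi/5) + 3*exp(2*I*pi/5)) + (3*exp(-2*I*pi/5) + 3*exp(-4*I*pi/5) + exp(2*I*pi/5) + 3*exp(4*I*pi/5)) + (3*exp(-2*I*pi/5) + exp(-4*I*pi/5) + 3*exp(4*I*pi/5) + 3*exp(2*I*pi/5))] = 0/5 = 0
(Exp terms are combined using exp(i*s)*conj(exp(i*t)) = exp(i*(s-t)), and sums of them are collapsed using the identity that for every m > 1 the m distinct m-th roots of unity sum to 0, e.g. 1 + exp(2*I*pi/3) + exp(-2*I*pi/3) = 0.)
Dimension check: dim(rho) = sum (mult * dim) = 3*1 + 1*1 + 3*1 + 3*1 + 0*1 = 10 = chi_rho(e) = 10.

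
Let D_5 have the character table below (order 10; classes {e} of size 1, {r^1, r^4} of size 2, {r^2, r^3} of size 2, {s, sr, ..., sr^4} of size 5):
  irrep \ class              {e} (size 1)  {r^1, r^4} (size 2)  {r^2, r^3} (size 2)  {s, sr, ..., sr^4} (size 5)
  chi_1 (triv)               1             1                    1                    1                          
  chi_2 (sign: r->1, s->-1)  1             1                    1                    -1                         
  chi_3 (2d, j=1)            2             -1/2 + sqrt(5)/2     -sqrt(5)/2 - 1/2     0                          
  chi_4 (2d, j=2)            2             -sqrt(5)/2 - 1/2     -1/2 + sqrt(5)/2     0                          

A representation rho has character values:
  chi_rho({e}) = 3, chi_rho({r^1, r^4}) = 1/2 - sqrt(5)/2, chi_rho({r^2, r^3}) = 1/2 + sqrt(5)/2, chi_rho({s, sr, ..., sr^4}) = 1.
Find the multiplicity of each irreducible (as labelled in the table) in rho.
Multiplicities: chi_1: 1, chi_2: 0, chi_3: 0, chi_4: 1.

Proof sketch: Use <chi_rho, chi> = (1/|G|) sum_C |C| * chi_rho(C) * conj(chi(C)) with |G| = 10 for each irreducible chi in the table:
  <chi_rho, chi_1> = (1/10)[1*(3)*conj(1) + 2*(1/2 - sqrt(5)/2)*conj(1) + 2*(1/2 + sqrt(5)/2)*conj(1) + 5*(1)*conj(1)]
      = (1/10)[(3) + (1 - sqrt(5)) + (1 + sqrt(5)) + (5)] = 10/10 = 1
  <chi_rho, chi_2> = (1/10)[1*(3)*conj(1) + 2*(1/2 - sqrt(5)/2)*conj(1) + 2*(1/2 + sqrt(5)/2)*conj(1) + 5*(1)*conj(-1)]
      = (1/10)[(3) + (1 - sqrt(5)) + (1 + sqrt(5)) + (-5)] = 0/10 = 0
  <chi_rho, chi_3> = (1/10)[1*(3)*conj(2) + 2*(1/2 - sqrt(5)/2)*conj(-1/2 + sqrt(5)/2) + 2*(1/2 + sqrt(5)/2)*conj(-sqrt(5)/2 - 1/2) + 5*(1)*conj(0)]
      = (1/10)[(6) + (-3 + sqrt(5)) + (-3 - sqrt(5)) + (0)] = 0/10 = 0
  <chi_rho, chi_4> = (1/10)[1*(3)*conj(2) + 2*(1/2 - sqrt(5)/2)*conj(-sqrt(5)/2 - 1/2) + 2*(1/2 + sqrt(5)/2)*conj(-1/2 + sqrt(5)/2) + 5*(1)*conj(0)]
      = (1/10)[(6) + (2) + (2) + (0)] = 10/10 = 1
Dimension check: dim(rho) = sum (mult * dim) = 1*1 + 0*1 + 0*2 + 1*2 = 3 = chi_rho(e) = 3.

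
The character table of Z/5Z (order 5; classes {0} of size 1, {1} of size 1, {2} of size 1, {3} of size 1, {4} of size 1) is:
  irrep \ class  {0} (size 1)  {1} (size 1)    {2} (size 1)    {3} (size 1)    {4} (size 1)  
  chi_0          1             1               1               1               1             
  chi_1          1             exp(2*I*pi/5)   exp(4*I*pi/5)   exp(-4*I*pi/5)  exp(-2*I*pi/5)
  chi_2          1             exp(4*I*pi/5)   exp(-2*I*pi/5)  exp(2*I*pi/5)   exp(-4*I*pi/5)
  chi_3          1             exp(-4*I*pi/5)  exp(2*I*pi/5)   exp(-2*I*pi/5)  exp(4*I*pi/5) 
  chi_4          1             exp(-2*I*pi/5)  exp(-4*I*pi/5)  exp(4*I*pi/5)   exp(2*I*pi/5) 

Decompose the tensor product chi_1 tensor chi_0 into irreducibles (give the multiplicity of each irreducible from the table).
chi_1 tensor chi_0 = chi_1 (all other irreducibles have multiplicity 0).

Argument: The character of a tensor product is the pointwise product (chi_1 * chi_0)(C) = chi_1(C) * chi_0(C):
  {0}: (1)*(1), {1}: (exp(2*I*pi/5))*(1), {2}: (exp(4*I*pi/5))*(1), {3}: (exp(-4*I*pi/5))*(1), {4}: (exp(-2*I*pi/5))*(1)
so (chi_1 * chi_0) takes values
  {0} -> 1, {1} -> exp(2*I*pi/5), {2} -> exp(4*I*pi/5), {3} -> exp(-4*I*pi/5), {4} -> exp(-2*I*pi/5).
Now take the inner product of this character with each irreducible chi from the table, <chi_1*chi_0, chi> = (1/5) sum_C |C| (chi_1*chi_0)(C) conj(chi(C)):
  <chi_1*chi_0, chi_0> = (1/5)[1*(1)*conj(1) + 1*(exp(2*I*pi/5))*conj(1) + 1*(exp(4*I*pi/5))*conj(1) + 1*(exp(-4*I*pi/5))*conj(1) + 1*(exp(-2*I*pi/5))*conj(1)]
      = (1/5)[(1) + (exp(2*I*pi/5)) + (exp(4*I*pi/5)) + (exp(-4*I*pi/5)) + (exp(-2*I*pi/5))] = 0/5 = 0
  <chi_1*chi_0, chi_1> = (1/5)[1*(1)*conj(1) + 1*(exp(2*I*pi/5))*conj(exp(2*I*pi/5)) + 1*(exp(4*I*pi/5))*conj(exp(4*I*pi/5)) + 1*(exp(-4*I*pi/5))*conj(exp(-4*I*pi/5)) + 1*(exp(-2*I*pi/5))*conj(exp(-2*I*pi/5))]
      = (1/5)[(1) + (1) + (1) + (1) + (1)] = 5/5 = 1
  <chi_1*chi_0, chi_2> = (1/5)[1*(1)*conj(1) + 1*(exp(2*I*pi/5))*conj(exp(4*I*pi/5)) + 1*(exp(4*I*pi/5))*conj(exp(-2*I*pi/5)) + 1*(exp(-4*I*pi/5))*conj(exp(2*I*pi/5)) + 1*(exp(-2*I*pi/5))*conj(exp(-4*I*pi/5))]
      = (1/5)[(1) + (exp(-2*I*pi/5)) + (exp(-4*I*pi/5)) + (exp(4*I*pi/5)) + (exp(2*I*pi/5))] = 0/5 = 0
  <chi_1*chi_0, chi_3> = (1/5)[1*(1)*conj(1) + 1*(exp(2*I*pi/5))*conj(exp(-4*I*pi/5)) + 1*(exp(4*I*pi/5))*conj(exp(2*I*pi/5)) + 1*(exp(-4*I*pi/5))*conj(exp(-2*I*pi/5)) + 1*(exp(-2*I*pi/5))*conj(exp(4*I*pi/5))]
      = (1/5)[(1) + (exp(-4*I*pi/5)) + (exp(2*I*pi/5)) + (exp(-2*I*pi/5)) + (exp(4*I*pi/5))] = 0/5 = 0
  <chi_1*chi_0, chi_4> = (1/5)[1*(1)*conj(1) + 1*(exp(2*I*pi/5))*conj(exp(-2*I*pi/5)) + 1*(exp(4*I*pi/5))*conj(exp(-4*I*pi/5)) + 1*(exp(-4*I*pi/5))*conj(exp(4*I*pi/5)) + 1*(exp(-2*I*pi/5))*conj(exp(2*I*pi/5))]
      = (1/5)[(1) + (exp(4*I*pi/5)) + (exp(-2*I*pi/5)) + (exp(2*I*pi/5)) + (exp(-4*I*pi/5))] = 0/5 = 0
(Exp terms are combined using exp(i*s)*conj(exp(i*t)) = exp(i*(s-t)), and sums of them are collapsed using the identity that for every m > 1 the m distinct m-th roots of unity sum to 0, e.g. 1 + exp(2*I*pi/3) + exp(-2*I*pi/3) = 0.)
Hence the multiplicities are chi_1: 1. Dimension check: dim(chi_1)*dim(chi_0) = 1*1 = 1 and sum (mult * dim) = 1*1 = 1.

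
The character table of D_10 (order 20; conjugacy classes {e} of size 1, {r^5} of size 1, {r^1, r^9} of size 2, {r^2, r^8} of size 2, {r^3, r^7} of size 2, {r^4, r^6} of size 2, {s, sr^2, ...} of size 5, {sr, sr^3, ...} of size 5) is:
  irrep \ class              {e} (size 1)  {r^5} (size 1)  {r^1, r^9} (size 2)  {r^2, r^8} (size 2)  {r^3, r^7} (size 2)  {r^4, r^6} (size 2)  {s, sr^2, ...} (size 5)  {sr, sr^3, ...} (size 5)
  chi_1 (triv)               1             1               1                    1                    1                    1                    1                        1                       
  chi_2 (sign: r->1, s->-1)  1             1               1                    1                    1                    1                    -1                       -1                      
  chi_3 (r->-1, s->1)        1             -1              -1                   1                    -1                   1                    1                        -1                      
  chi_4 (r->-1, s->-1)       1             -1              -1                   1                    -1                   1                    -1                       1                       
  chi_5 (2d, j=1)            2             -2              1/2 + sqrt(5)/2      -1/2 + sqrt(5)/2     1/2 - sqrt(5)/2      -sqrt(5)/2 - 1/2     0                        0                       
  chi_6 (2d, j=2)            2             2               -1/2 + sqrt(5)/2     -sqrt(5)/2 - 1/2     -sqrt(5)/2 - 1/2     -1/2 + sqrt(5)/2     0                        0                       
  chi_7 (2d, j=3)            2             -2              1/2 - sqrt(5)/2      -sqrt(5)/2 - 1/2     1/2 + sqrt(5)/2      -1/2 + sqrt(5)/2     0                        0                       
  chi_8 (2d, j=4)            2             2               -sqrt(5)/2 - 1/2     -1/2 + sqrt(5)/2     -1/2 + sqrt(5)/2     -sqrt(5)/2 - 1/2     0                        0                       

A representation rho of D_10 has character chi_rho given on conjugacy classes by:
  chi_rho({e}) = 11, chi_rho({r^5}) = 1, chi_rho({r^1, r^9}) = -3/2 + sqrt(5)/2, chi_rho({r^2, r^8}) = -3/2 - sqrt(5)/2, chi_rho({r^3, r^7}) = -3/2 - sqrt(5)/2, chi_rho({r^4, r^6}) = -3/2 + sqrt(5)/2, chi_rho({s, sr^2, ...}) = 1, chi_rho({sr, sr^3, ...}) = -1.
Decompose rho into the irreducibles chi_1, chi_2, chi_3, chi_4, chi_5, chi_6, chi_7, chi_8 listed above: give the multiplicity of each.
Multiplicities: chi_1: 0, chi_2: 0, chi_3: 1, chi_4: 0, chi_5: 1, chi_6: 2, chi_7: 1, chi_8: 1.

Justification: Use <chi_rho, chi> = (1/|G|) sum_C |C| * chi_rho(C) * conj(chi(C)) with |G| = 20 for each irreducible chi in the table:
  <chi_rho, chi_1> = (1/20)[1*(11)*conj(1) + 1*(1)*conj(1) + 2*(-3/2 + sqrt(5)/2)*conj(1) + 2*(-3/2 - sqrt(5)/2)*conj(1) + 2*(-3/2 - sqrt(5)/2)*conj(1) + 2*(-3/2 + sqrt(5)/2)*conj(1) + 5*(1)*conj(1) + 5*(-1)*conj(1)]
      = (1/20)[(11) + (1) + (-3 + sqrt(5)) + (-3 - sqrt(5)) + (-3 - sqrt(5)) + (-3 + sqrt(5)) + (5) + (-5)] = 0/20 = 0
  <chi_rho, chi_2> = (1/20)[1*(11)*conj(1) + 1*(1)*conj(1) + 2*(-3/2 + sqrt(5)/2)*conj(1) + 2*(-3/2 - sqrt(5)/2)*conj(1) + 2*(-3/2 - sqrt(5)/2)*conj(1) + 2*(-3/2 + sqrt(5)/2)*conj(1) + 5*(1)*conj(-1) + 5*(-1)*conj(-1)]
      = (1/20)[(11) + (1) + (-3 + sqrt(5)) + (-3 - sqrt(5)) + (-3 - sqrt(5)) + (-3 + sqrt(5)) + (-5) + (5)] = 0/20 = 0
  <chi_rho, chi_3> = (1/20)[1*(11)*conj(1) + 1*(1)*conj(-1) + 2*(-3/2 + sqrt(5)/2)*conj(-1) + 2*(-3/2 - sqrt(5)/2)*conj(1) + 2*(-3/2 - sqrt(5)/2)*conj(-1) + 2*(-3/2 + sqrt(5)/2)*conj(1) + 5*(1)*conj(1) + 5*(-1)*conj(-1)]
      = (1/20)[(11) + (-1) + (3 - sqrt(5)) + (-3 - sqrt(5)) + (sqrt(5) + 3) + (-3 + sqrt(5)) + (5) + (5)] = 20/20 = 1
  <chi_rho, chi_4> = (1/20)[1*(11)*conj(1) + 1*(1)*conj(-1) + 2*(-3/2 + sqrt(5)/2)*conj(-1) + 2*(-3/2 - sqrt(5)/2)*conj(1) + 2*(-3/2 - sqrt(5)/2)*conj(-1) + 2*(-3/2 + sqrt(5)/2)*conj(1) + 5*(1)*conj(-1) + 5*(-1)*conj(1)]
      = (1/20)[(11) + (-1) + (3 - sqrt(5)) + (-3 - sqrt(5)) + (sqrt(5) + 3) + (-3 + sqrt(5)) + (-5) + (-5)] = 0/20 = 0
  <chi_rho, chi_5> = (1/20)[1*(11)*conj(2) + 1*(1)*conj(-2) + 2*(-3/2 + sqrt(5)/2)*conj(1/2 + sqrt(5)/2) + 2*(-3/2 - sqrt(5)/2)*conj(-1/2 + sqrt(5)/2) + 2*(-3/2 - sqrt(5)/2)*conj(1/2 - sqrt(5)/2) + 2*(-3/2 + sqrt(5)/2)*conj(-sqrt(5)/2 - 1/2) + 5*(1)*conj(0) + 5*(-1)*conj(0)]
      = (1/20)[(22) + (-2) + (1 - sqrt(5)) + (-sqrt(5) - 1) + (1 + sqrt(5)) + (-1 + sqrt(5)) + (0) + (0)] = 20/20 = 1
  <chi_rho, chi_6> = (1/20)[1*(11)*conj(2) + 1*(1)*conj(2) + 2*(-3/2 + sqrt(5)/2)*conj(-1/2 + sqrt(5)/2) + 2*(-3/2 - sqrt(5)/2)*conj(-sqrt(5)/2 - 1/2) + 2*(-3/2 - sqrt(5)/2)*conj(-sqrt(5)/2 - 1/2) + 2*(-3/2 + sqrt(5)/2)*conj(-1/2 + sqrt(5)/2) + 5*(1)*conj(0) + 5*(-1)*conj(0)]
      = (1/20)[(22) + (2) + (4 - 2*sqrt(5)) + (4 + 2*sqrt(5)) + (4 + 2*sqrt(5)) + (4 - 2*sqrt(5)) + (0) + (0)] = 40/20 = 2
  <chi_rho, chi_7> = (1/20)[1*(11)*conj(2) + 1*(1)*conj(-2) + 2*(-3/2 + sqrt(5)/2)*conj(1/2 - sqrt(5)/2) + 2*(-3/2 - sqrt(5)/2)*conj(-sqrt(5)/2 - 1/2) + 2*(-3/2 - sqrt(5)/2)*conj(1/2 + sqrt(5)/2) + 2*(-3/2 + sqrt(5)/2)*conj(-1/2 + sqrt(5)/2) + 5*(1)*conj(0) + 5*(-1)*conj(0)]
      = (1/20)[(22) + (-2) + (-4 + 2*sqrt(5)) + (4 + 2*sqrt(5)) + (-2*sqrt(5) - 4) + (4 - 2*sqrt(5)) + (0) + (0)] = 20/20 = 1
  <chi_rho, chi_8> = (1/20)[1*(11)*conj(2) + 1*(1)*conj(2) + 2*(-3/2 + sqrt(5)/2)*conj(-sqrt(5)/2 - 1/2) + 2*(-3/2 - sqrt(5)/2)*conj(-1/2 + sqrt(5)/2) + 2*(-3/2 - sqrt(5)/2)*conj(-1/2 + sqrt(5)/2) + 2*(-3/2 + sqrt(5)/2)*conj(-sqrt(5)/2 - 1/2) + 5*(1)*conj(0) + 5*(-1)*conj(0)]
      = (1/20)[(22) + (2) + (-1 + sqrt(5)) + (-sqrt(5) - 1) + (-sqrt(5) - 1) + (-1 + sqrt(5)) + (0) + (0)] = 20/20 = 1
Dimension check: dim(rho) = sum (mult * dim) = 0*1 + 0*1 + 1*1 + 0*1 + 1*2 + 2*2 + 1*2 + 1*2 = 11 = chi_rho(e) = 11.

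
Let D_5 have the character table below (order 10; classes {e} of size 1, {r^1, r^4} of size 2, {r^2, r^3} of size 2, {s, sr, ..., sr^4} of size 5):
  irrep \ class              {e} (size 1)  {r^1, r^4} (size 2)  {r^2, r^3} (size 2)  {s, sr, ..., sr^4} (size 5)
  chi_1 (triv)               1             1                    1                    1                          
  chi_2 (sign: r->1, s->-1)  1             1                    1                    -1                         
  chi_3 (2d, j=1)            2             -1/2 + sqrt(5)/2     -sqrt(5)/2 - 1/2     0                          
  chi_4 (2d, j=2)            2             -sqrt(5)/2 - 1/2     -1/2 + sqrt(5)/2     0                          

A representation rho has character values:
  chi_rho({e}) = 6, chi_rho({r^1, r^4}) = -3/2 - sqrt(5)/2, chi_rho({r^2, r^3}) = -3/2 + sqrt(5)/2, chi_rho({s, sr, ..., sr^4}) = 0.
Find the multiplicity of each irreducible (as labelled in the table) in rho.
Multiplicities: chi_1: 0, chi_2: 0, chi_3: 1, chi_4: 2.

Justification: Use <chi_rho, chi> = (1/|G|) sum_C |C| * chi_rho(C) * conj(chi(C)) with |G| = 10 for each irreducible chi in the table:
  <chi_rho, chi_1> = (1/10)[1*(6)*conj(1) + 2*(-3/2 - sqrt(5)/2)*conj(1) + 2*(-3/2 + sqrt(5)/2)*conj(1) + 5*(0)*conj(1)]
      = (1/10)[(6) + (-3 - sqrt(5)) + (-3 + sqrt(5)) + (0)] = 0/10 = 0
  <chi_rho, chi_2> = (1/10)[1*(6)*conj(1) + 2*(-3/2 - sqrt(5)/2)*conj(1) + 2*(-3/2 + sqrt(5)/2)*conj(1) + 5*(0)*conj(-1)]
      = (1/10)[(6) + (-3 - sqrt(5)) + (-3 + sqrt(5)) + (0)] = 0/10 = 0
  <chi_rho, chi_3> = (1/10)[1*(6)*conj(2) + 2*(-3/2 - sqrt(5)/2)*conj(-1/2 + sqrt(5)/2) + 2*(-3/2 + sqrt(5)/2)*conj(-sqrt(5)/2 - 1/2) + 5*(0)*conj(0)]
      = (1/10)[(12) + (-sqrt(5) - 1) + (-1 + sqrt(5)) + (0)] = 10/10 = 1
  <chi_rho, chi_4> = (1/10)[1*(6)*conj(2) + 2*(-3/2 - sqrt(5)/2)*conj(-sqrt(5)/2 - 1/2) + 2*(-3/2 + sqrt(5)/2)*conj(-1/2 + sqrt(5)/2) + 5*(0)*conj(0)]
      = (1/10)[(12) + (4 + 2*sqrt(5)) + (4 - 2*sqrt(5)) + (0)] = 20/10 = 2
Dimension check: dim(rho) = sum (mult * dim) = 0*1 + 0*1 + 1*2 + 2*2 = 6 = chi_rho(e) = 6.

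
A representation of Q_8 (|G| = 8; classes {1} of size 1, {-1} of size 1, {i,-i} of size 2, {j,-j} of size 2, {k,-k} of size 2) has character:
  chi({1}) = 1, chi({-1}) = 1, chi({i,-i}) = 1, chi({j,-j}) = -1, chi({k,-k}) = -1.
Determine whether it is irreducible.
Irreducible: <chi, chi> = 1.

Argument: <chi, chi> = (1/|G|) sum_C |C| * |chi(C)|^2 = (1/8)[1*|1|^2 + 1*|1|^2 + 2*|1|^2 + 2*|-1|^2 + 2*|-1|^2]
  = (1/8)[(1) + (1) + (2) + (2) + (2)] = 8/8 = 1.
A character is irreducible iff <chi, chi> = 1, so this representation is irreducible.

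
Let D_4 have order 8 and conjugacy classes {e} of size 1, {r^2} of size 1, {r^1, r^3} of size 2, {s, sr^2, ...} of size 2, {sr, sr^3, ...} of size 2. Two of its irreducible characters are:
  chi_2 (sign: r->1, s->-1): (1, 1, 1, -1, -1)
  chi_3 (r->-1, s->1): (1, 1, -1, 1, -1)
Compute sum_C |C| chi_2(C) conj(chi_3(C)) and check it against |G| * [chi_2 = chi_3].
Sum = 0; so <chi_2, chi_3> = 0 (distinct irreducibles are orthogonal).

Why: Compute term by term over conjugacy classes (|C| * chi_2(C) * conj(chi_3(C))):
  1*(1)*conj(1) + 1*(1)*conj(1) + 2*(1)*conj(-1) + 2*(-1)*conj(1) + 2*(-1)*conj(-1)
  = (1) + (1) + (-2) + (-2) + (2)
  = 0.
Dividing by |G| = 8 gives 0/8 = 0, matching the row-orthogonality relation <chi_2, chi_3> = [chi_2 = chi_3].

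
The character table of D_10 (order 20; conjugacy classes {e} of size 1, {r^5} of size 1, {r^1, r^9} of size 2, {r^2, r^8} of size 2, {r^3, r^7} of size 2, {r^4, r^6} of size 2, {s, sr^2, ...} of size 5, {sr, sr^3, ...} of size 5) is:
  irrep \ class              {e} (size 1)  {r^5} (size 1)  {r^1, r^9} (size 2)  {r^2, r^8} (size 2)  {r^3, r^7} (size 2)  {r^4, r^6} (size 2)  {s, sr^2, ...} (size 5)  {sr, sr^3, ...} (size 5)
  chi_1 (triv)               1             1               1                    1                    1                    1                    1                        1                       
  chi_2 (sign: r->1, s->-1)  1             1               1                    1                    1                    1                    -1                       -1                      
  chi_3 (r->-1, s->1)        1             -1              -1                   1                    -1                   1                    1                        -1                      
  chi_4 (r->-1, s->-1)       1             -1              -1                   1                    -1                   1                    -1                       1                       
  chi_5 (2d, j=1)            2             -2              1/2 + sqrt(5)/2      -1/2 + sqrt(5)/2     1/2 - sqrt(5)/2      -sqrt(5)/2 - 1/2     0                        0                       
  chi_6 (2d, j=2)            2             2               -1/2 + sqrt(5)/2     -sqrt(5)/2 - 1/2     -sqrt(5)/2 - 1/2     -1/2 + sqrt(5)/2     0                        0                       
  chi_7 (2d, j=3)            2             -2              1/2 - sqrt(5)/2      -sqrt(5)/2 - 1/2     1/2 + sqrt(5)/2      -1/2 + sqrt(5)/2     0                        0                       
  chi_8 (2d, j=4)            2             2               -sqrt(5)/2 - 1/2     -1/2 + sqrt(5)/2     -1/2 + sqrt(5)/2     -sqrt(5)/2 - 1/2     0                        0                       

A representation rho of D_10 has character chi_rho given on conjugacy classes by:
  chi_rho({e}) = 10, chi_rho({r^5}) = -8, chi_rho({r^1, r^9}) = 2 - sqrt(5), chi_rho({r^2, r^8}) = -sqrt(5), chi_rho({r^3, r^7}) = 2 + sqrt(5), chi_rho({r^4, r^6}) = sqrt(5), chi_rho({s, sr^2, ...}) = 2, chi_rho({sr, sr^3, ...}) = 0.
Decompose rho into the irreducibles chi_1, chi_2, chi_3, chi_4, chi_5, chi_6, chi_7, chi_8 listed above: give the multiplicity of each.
Multiplicities: chi_1: 1, chi_2: 0, chi_3: 1, chi_4: 0, chi_5: 1, chi_6: 0, chi_7: 3, chi_8: 0.

Why: Use <chi_rho, chi> = (1/|G|) sum_C |C| * chi_rho(C) * conj(chi(C)) with |G| = 20 for each irreducible chi in the table:
  <chi_rho, chi_1> = (1/20)[1*(10)*conj(1) + 1*(-8)*conj(1) + 2*(2 - sqrt(5))*conj(1) + 2*(-sqrt(5))*conj(1) + 2*(2 + sqrt(5))*conj(1) + 2*(sqrt(5))*conj(1) + 5*(2)*conj(1) + 5*(0)*conj(1)]
      = (1/20)[(10) + (-8) + (4 - 2*sqrt(5)) + (-2*sqrt(5)) + (4 + 2*sqrt(5)) + (2*sqrt(5)) + (10) + (0)] = 20/20 = 1
  <chi_rho, chi_2> = (1/20)[1*(10)*conj(1) + 1*(-8)*conj(1) + 2*(2 - sqrt(5))*conj(1) + 2*(-sqrt(5))*conj(1) + 2*(2 + sqrt(5))*conj(1) + 2*(sqrt(5))*conj(1) + 5*(2)*conj(-1) + 5*(0)*conj(-1)]
      = (1/20)[(10) + (-8) + (4 - 2*sqrt(5)) + (-2*sqrt(5)) + (4 + 2*sqrt(5)) + (2*sqrt(5)) + (-10) + (0)] = 0/20 = 0
  <chi_rho, chi_3> = (1/20)[1*(10)*conj(1) + 1*(-8)*conj(-1) + 2*(2 - sqrt(5))*conj(-1) + 2*(-sqrt(5))*conj(1) + 2*(2 + sqrt(5))*conj(-1) + 2*(sqrt(5))*conj(1) + 5*(2)*conj(1) + 5*(0)*conj(-1)]
      = (1/20)[(10) + (8) + (-4 + 2*sqrt(5)) + (-2*sqrt(5)) + (-2*sqrt(5) - 4) + (2*sqrt(5)) + (10) + (0)] = 20/20 = 1
  <chi_rho, chi_4> = (1/20)[1*(10)*conj(1) + 1*(-8)*conj(-1) + 2*(2 - sqrt(5))*conj(-1) + 2*(-sqrt(5))*conj(1) + 2*(2 + sqrt(5))*conj(-1) + 2*(sqrt(5))*conj(1) + 5*(2)*conj(-1) + 5*(0)*conj(1)]
      = (1/20)[(10) + (8) + (-4 + 2*sqrt(5)) + (-2*sqrt(5)) + (-2*sqrt(5) - 4) + (2*sqrt(5)) + (-10) + (0)] = 0/20 = 0
  <chi_rho, chi_5> = (1/20)[1*(10)*conj(2) + 1*(-8)*conj(-2) + 2*(2 - sqrt(5))*conj(1/2 + sqrt(5)/2) + 2*(-sqrt(5))*conj(-1/2 + sqrt(5)/2) + 2*(2 + sqrt(5))*conj(1/2 - sqrt(5)/2) + 2*(sqrt(5))*conj(-sqrt(5)/2 - 1/2) + 5*(2)*conj(0) + 5*(0)*conj(0)]
      = (1/20)[(20) + (16) + (-3 + sqrt(5)) + (-5 + sqrt(5)) + (-3 - sqrt(5)) + (-5 - sqrt(5)) + (0) + (0)] = 20/20 = 1
  <chi_rho, chi_6> = (1/20)[1*(10)*conj(2) + 1*(-8)*conj(2) + 2*(2 - sqrt(5))*conj(-1/2 + sqrt(5)/2) + 2*(-sqrt(5))*conj(-sqrt(5)/2 - 1/2) + 2*(2 + sqrt(5))*conj(-sqrt(5)/2 - 1/2) + 2*(sqrt(5))*conj(-1/2 + sqrt(5)/2) + 5*(2)*conj(0) + 5*(0)*conj(0)]
      = (1/20)[(20) + (-16) + (-7 + 3*sqrt(5)) + (sqrt(5) + 5) + (-7 - 3*sqrt(5)) + (5 - sqrt(5)) + (0) + (0)] = 0/20 = 0
  <chi_rho, chi_7> = (1/20)[1*(10)*conj(2) + 1*(-8)*conj(-2) + 2*(2 - sqrt(5))*conj(1/2 - sqrt(5)/2) + 2*(-sqrt(5))*conj(-sqrt(5)/2 - 1/2) + 2*(2 + sqrt(5))*conj(1/2 + sqrt(5)/2) + 2*(sqrt(5))*conj(-1/2 + sqrt(5)/2) + 5*(2)*conj(0) + 5*(0)*conj(0)]
      = (1/20)[(20) + (16) + (7 - 3*sqrt(5)) + (sqrt(5) + 5) + (3*sqrt(5) + 7) + (5 - sqrt(5)) + (0) + (0)] = 60/20 = 3
  <chi_rho, chi_8> = (1/20)[1*(10)*conj(2) + 1*(-8)*conj(2) + 2*(2 - sqrt(5))*conj(-sqrt(5)/2 - 1/2) + 2*(-sqrt(5))*conj(-1/2 + sqrt(5)/2) + 2*(2 + sqrt(5))*conj(-1/2 + sqrt(5)/2) + 2*(sqrt(5))*conj(-sqrt(5)/2 - 1/2) + 5*(2)*conj(0) + 5*(0)*conj(0)]
      = (1/20)[(20) + (-16) + (3 - sqrt(5)) + (-5 + sqrt(5)) + (sqrt(5) + 3) + (-5 - sqrt(5)) + (0) + (0)] = 0/20 = 0
Dimension check: dim(rho) = sum (mult * dim) = 1*1 + 0*1 + 1*1 + 0*1 + 1*2 + 0*2 + 3*2 + 0*2 = 10 = chi_rho(e) = 10.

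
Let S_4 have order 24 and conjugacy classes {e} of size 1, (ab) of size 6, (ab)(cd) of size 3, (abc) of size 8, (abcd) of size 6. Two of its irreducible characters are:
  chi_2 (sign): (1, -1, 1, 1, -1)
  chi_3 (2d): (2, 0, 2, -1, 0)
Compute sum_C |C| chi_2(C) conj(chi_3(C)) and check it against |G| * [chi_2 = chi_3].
Sum = 0; so <chi_2, chi_3> = 0 (distinct irreducibles are orthogonal).

Why: Compute term by term over conjugacy classes (|C| * chi_2(C) * conj(chi_3(C))):
  1*(1)*conj(2) + 6*(-1)*conj(0) + 3*(1)*conj(2) + 8*(1)*conj(-1) + 6*(-1)*conj(0)
  = (2) + (0) + (6) + (-8) + (0)
  = 0.
Dividing by |G| = 24 gives 0/24 = 0, matching the row-orthogonality relation <chi_2, chi_3> = [chi_2 = chi_3].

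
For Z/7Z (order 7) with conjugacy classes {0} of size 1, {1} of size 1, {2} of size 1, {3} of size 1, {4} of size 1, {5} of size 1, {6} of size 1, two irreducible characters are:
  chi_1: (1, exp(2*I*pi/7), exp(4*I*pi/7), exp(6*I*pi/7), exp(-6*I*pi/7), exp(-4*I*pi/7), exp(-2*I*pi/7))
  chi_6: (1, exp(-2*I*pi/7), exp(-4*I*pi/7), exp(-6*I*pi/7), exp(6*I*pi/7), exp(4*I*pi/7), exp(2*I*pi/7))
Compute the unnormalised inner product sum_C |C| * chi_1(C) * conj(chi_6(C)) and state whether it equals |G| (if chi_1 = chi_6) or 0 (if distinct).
Sum = 0; so <chi_1, chi_6> = 0 (distinct irreducibles are orthogonal).

Justification: Compute term by term over conjugacy classes (|C| * chi_1(C) * conj(chi_6(C))):
  1*(1)*conj(1) + 1*(exp(2*I*pi/7))*conj(exp(-2*I*pi/7)) + 1*(exp(4*I*pi/7))*conj(exp(-4*I*pi/7)) + 1*(exp(6*I*pi/7))*conj(exp(-6*I*pi/7)) + 1*(exp(-6*I*pi/7))*conj(exp(6*I*pi/7)) + 1*(exp(-4*I*pi/7))*conj(exp(4*I*pi/7)) + 1*(exp(-2*I*pi/7))*conj(exp(2*I*pi/7))
  = (1) + (exp(4*I*pi/7)) + (exp(-6*I*pi/7)) + (exp(-2*I*pi/7)) + (exp(2*I*pi/7)) + (exp(6*I*pi/7)) + (exp(-4*I*pi/7))
  = 0.
(Exp terms are combined using exp(i*s)*conj(exp(i*t)) = exp(i*(s-t)), and sums of them are collapsed using the identity that for every m > 1 the m distinct m-th roots of unity sum to 0, e.g. 1 + exp(2*I*pi/3) + exp(-2*I*pi/3) = 0.)
Dividing by |G| = 7 gives 0/7 = 0, matching the row-orthogonality relation <chi_1, chi_6> = [chi_1 = chi_6].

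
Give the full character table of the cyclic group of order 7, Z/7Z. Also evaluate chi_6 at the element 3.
Character table of Z/7Z (irreps indexed chi_0,...,chi_6 with chi_k(m) = zeta_7^(k*m), zeta_7 = exp(2*pi*i/7)):
  irrep \ class  {0} (size 1)  {1} (size 1)    {2} (size 1)    {3} (size 1)    {4} (size 1)    {5} (size 1)    {6} (size 1)  
  chi_0          1             1               1               1               1               1               1             
  chi_1          1             exp(2*I*pi/7)   exp(4*I*pi/7)   exp(6*I*pi/7)   exp(-6*I*pi/7)  exp(-4*I*pi/7)  exp(-2*I*pi/7)
  chi_2          1             exp(4*I*pi/7)   exp(-6*I*pi/7)  exp(-2*I*pi/7)  exp(2*I*pi/7)   exp(6*I*pi/7)   exp(-4*I*pi/7)
  chi_3          1             exp(6*I*pi/7)   exp(-2*I*pi/7)  exp(4*I*pi/7)   exp(-4*I*pi/7)  exp(2*I*pi/7)   exp(-6*I*pi/7)
  chi_4          1             exp(-6*I*pi/7)  exp(2*I*pi/7)   exp(-4*I*pi/7)  exp(4*I*pi/7)   exp(-2*I*pi/7)  exp(6*I*pi/7) 
  chi_5          1             exp(-4*I*pi/7)  exp(6*I*pi/7)   exp(2*I*pi/7)   exp(-2*I*pi/7)  exp(-6*I*pi/7)  exp(4*I*pi/7) 
  chi_6          1             exp(-2*I*pi/7)  exp(-4*I*pi/7)  exp(-6*I*pi/7)  exp(6*I*pi/7)   exp(4*I*pi/7)   exp(2*I*pi/7) 

Spot check: chi_6(3) = zeta_7^(6*3) = zeta_7^18 = exp(-6*I*pi/7).

Argument: Z/7Z is abelian, so all 7 irreducible complex representations are 1-dimensional. They are given by chi_k(m) = zeta_7^(k*m) for k = 0,...,6. Row orthogonality: sum_m chi_k(m) conj(chi_l(m)) = 7 * [k = l].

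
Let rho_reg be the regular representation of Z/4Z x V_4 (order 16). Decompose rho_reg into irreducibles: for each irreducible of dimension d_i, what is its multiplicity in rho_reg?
Each irreducible V_i of dimension d_i appears with multiplicity d_i, i.e. rho_reg = (direct sum over all irreducibles V_i) d_i V_i. The irreducible dimensions for Z/4Z x V_4 are 1, 1, 1, 1, 1, 1, 1, 1, 1, 1, 1, 1, 1, 1, 1, 1: 16 irreducibles of dimension 1, each with multiplicity 1. Total dimension 16*1*1 = 16 = |G|.

General theorem: in the regular representation of a finite group G, each irreducible appears with multiplicity equal to its dimension. Check: dim(rho_reg) = sum d_i^2 = 1 + 1 + 1 + 1 + 1 + 1 + 1 + 1 + 1 + 1 + 1 + 1 + 1 + 1 + 1 + 1 = 16 = |G|.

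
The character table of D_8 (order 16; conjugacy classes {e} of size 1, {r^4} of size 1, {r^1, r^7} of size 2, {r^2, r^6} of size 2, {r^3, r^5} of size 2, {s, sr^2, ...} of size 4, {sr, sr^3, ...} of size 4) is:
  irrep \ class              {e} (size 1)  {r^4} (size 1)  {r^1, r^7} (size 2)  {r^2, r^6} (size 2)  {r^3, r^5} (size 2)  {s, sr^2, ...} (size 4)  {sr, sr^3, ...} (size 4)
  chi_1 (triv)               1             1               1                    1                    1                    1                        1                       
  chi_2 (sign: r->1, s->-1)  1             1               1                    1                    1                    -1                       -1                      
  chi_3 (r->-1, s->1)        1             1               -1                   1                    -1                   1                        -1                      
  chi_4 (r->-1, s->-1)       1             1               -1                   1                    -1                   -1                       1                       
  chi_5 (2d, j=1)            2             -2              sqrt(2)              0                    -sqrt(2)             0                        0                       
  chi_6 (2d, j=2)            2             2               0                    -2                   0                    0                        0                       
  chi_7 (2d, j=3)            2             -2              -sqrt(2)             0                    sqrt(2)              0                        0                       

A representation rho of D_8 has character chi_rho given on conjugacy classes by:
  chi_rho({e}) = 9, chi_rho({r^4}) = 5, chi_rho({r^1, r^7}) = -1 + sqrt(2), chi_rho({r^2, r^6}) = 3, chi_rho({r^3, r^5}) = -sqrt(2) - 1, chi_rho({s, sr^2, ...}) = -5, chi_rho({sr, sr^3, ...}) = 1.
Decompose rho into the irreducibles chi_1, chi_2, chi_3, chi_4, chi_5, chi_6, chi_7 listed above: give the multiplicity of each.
Multiplicities: chi_1: 0, chi_2: 2, chi_3: 0, chi_4: 3, chi_5: 1, chi_6: 1, chi_7: 0.

Working: Use <chi_rho, chi> = (1/|G|) sum_C |C| * chi_rho(C) * conj(chi(C)) with |G| = 16 for each irreducible chi in the table:
  <chi_rho, chi_1> = (1/16)[1*(9)*conj(1) + 1*(5)*conj(1) + 2*(-1 + sqrt(2))*conj(1) + 2*(3)*conj(1) + 2*(-sqrt(2) - 1)*conj(1) + 4*(-5)*conj(1) + 4*(1)*conj(1)]
      = (1/16)[(9) + (5) + (-2 + 2*sqrt(2)) + (6) + (-2*sqrt(2) - 2) + (-20) + (4)] = 0/16 = 0
  <chi_rho, chi_2> = (1/16)[1*(9)*conj(1) + 1*(5)*conj(1) + 2*(-1 + sqrt(2))*conj(1) + 2*(3)*conj(1) + 2*(-sqrt(2) - 1)*conj(1) + 4*(-5)*conj(-1) + 4*(1)*conj(-1)]
      = (1/16)[(9) + (5) + (-2 + 2*sqrt(2)) + (6) + (-2*sqrt(2) - 2) + (20) + (-4)] = 32/16 = 2
  <chi_rho, chi_3> = (1/16)[1*(9)*conj(1) + 1*(5)*conj(1) + 2*(-1 + sqrt(2))*conj(-1) + 2*(3)*conj(1) + 2*(-sqrt(2) - 1)*conj(-1) + 4*(-5)*conj(1) + 4*(1)*conj(-1)]
      = (1/16)[(9) + (5) + (2 - 2*sqrt(2)) + (6) + (2 + 2*sqrt(2)) + (-20) + (-4)] = 0/16 = 0
  <chi_rho, chi_4> = (1/16)[1*(9)*conj(1) + 1*(5)*conj(1) + 2*(-1 + sqrt(2))*conj(-1) + 2*(3)*conj(1) + 2*(-sqrt(2) - 1)*conj(-1) + 4*(-5)*conj(-1) + 4*(1)*conj(1)]
      = (1/16)[(9) + (5) + (2 - 2*sqrt(2)) + (6) + (2 + 2*sqrt(2)) + (20) + (4)] = 48/16 = 3
  <chi_rho, chi_5> = (1/16)[1*(9)*conj(2) + 1*(5)*conj(-2) + 2*(-1 + sqrt(2))*conj(sqrt(2)) + 2*(3)*conj(0) + 2*(-sqrt(2) - 1)*conj(-sqrt(2)) + 4*(-5)*conj(0) + 4*(1)*conj(0)]
      = (1/16)[(18) + (-10) + (4 - 2*sqrt(2)) + (0) + (2*sqrt(2) + 4) + (0) + (0)] = 16/16 = 1
  <chi_rho, chi_6> = (1/16)[1*(9)*conj(2) + 1*(5)*conj(2) + 2*(-1 + sqrt(2))*conj(0) + 2*(3)*conj(-2) + 2*(-sqrt(2) - 1)*conj(0) + 4*(-5)*conj(0) + 4*(1)*conj(0)]
      = (1/16)[(18) + (10) + (0) + (-12) + (0) + (0) + (0)] = 16/16 = 1
  <chi_rho, chi_7> = (1/16)[1*(9)*conj(2) + 1*(5)*conj(-2) + 2*(-1 + sqrt(2))*conj(-sqrt(2)) + 2*(3)*conj(0) + 2*(-sqrt(2) - 1)*conj(sqrt(2)) + 4*(-5)*conj(0) + 4*(1)*conj(0)]
      = (1/16)[(18) + (-10) + (-4 + 2*sqrt(2)) + (0) + (-4 - 2*sqrt(2)) + (0) + (0)] = 0/16 = 0
Dimension check: dim(rho) = sum (mult * dim) = 0*1 + 2*1 + 0*1 + 3*1 + 1*2 + 1*2 + 0*2 = 9 = chi_rho(e) = 9.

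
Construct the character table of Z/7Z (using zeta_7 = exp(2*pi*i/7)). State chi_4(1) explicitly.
Character table of Z/7Z (irreps indexed chi_0,...,chi_6 with chi_k(m) = zeta_7^(k*m), zeta_7 = exp(2*pi*i/7)):
  irrep \ class  {0} (size 1)  {1} (size 1)    {2} (size 1)    {3} (size 1)    {4} (size 1)    {5} (size 1)    {6} (size 1)  
  chi_0          1             1               1               1               1               1               1             
  chi_1          1             exp(2*I*pi/7)   exp(4*I*pi/7)   exp(6*I*pi/7)   exp(-6*I*pi/7)  exp(-4*I*pi/7)  exp(-2*I*pi/7)
  chi_2          1             exp(4*I*pi/7)   exp(-6*I*pi/7)  exp(-2*I*pi/7)  exp(2*I*pi/7)   exp(6*I*pi/7)   exp(-4*I*pi/7)
  chi_3          1             exp(6*I*pi/7)   exp(-2*I*pi/7)  exp(4*I*pi/7)   exp(-4*I*pi/7)  exp(2*I*pi/7)   exp(-6*I*pi/7)
  chi_4          1             exp(-6*I*pi/7)  exp(2*I*pi/7)   exp(-4*I*pi/7)  exp(4*I*pi/7)   exp(-2*I*pi/7)  exp(6*I*pi/7) 
  chi_5          1             exp(-4*I*pi/7)  exp(6*I*pi/7)   exp(2*I*pi/7)   exp(-2*I*pi/7)  exp(-6*I*pi/7)  exp(4*I*pi/7) 
  chi_6          1             exp(-2*I*pi/7)  exp(-4*I*pi/7)  exp(-6*I*pi/7)  exp(6*I*pi/7)   exp(4*I*pi/7)   exp(2*I*pi/7) 

Spot check: chi_4(1) = zeta_7^(4*1) = zeta_7^4 = exp(-6*I*pi/7).

Derivation: Z/7Z is abelian, so all 7 irreducible complex representations are 1-dimensional. They are given by chi_k(m) = zeta_7^(k*m) for k = 0,...,6. Row orthogonality: sum_m chi_k(m) conj(chi_l(m)) = 7 * [k = l].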